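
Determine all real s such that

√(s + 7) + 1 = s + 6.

Isolate the radical: √(s + 7) = s + 5.
Square both sides: s + 7 = (s + 5)².
Expand and rearrange: s² + 9s + 18 = 0.
Solving gives s = -3 or s = -6.
Check each candidate in the original equation:
  s = -3: √(4) = 2, while s + 5 = 2 — valid.
  s = -6: √(1) = 1, while s + 5 = -1 — extraneous.

s = -3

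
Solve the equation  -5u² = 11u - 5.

u = -2.5866 or u = 0.3866

Rearrange to standard form: -5u² - 11u + 5 = 0.
Discriminant: (-11)² − 4·(-5)·5 = 221.
Quadratic formula: u = (11 ± √221) / (-10).
So u = -√(221)/10 - 11/10 ≈ -2.5866 or u = -11/10 + √(221)/10 ≈ 0.3866.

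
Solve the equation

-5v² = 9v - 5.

Rearrange to standard form: -5v² - 9v + 5 = 0.
Discriminant: (-9)² − 4·(-5)·5 = 181.
Quadratic formula: v = (9 ± √181) / (-10).
So v = -√(181)/10 - 9/10 ≈ -2.2454 or v = -9/10 + √(181)/10 ≈ 0.4454.

v = -2.2454 or v = 0.4454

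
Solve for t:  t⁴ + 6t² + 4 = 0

No real solutions.

Let u = t². The equation becomes u² + 6u + 4 = 0.
By the quadratic formula, u = -3 + √(5) or u = -3 - √(5).
t² = -3 + √(5) < 0 has no real solution.
t² = -3 - √(5) < 0 has no real solution.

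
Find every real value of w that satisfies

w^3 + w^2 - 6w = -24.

Rearrange: w^3 + w^2 - 6w + 24 = 0.
Possible rational roots are divisors of 24. Testing w = -4 gives 0, so (w + 4) is a factor.
Divide: w^3 + w^2 - 6w + 24 = (w + 4)(w^2 - 3w + 6).
The quadratic w^2 - 3w + 6 has discriminant -15 < 0, so no further real roots.

w = -4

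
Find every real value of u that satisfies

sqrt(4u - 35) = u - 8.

Square both sides: 4u - 35 = (u - 8)^2.
Expand and rearrange: u^2 - 20u + 99 = 0.
Solving gives u = 11 or u = 9.
Check each candidate in the original equation:
  u = 11: sqrt(9) = 3, while u - 8 = 3 — valid.
  u = 9: sqrt(1) = 1, while u - 8 = 1 — valid.

u = 9 or u = 11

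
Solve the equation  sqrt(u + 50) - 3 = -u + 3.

Isolate the radical: sqrt(u + 50) = -u + 6.
Square both sides: u + 50 = (-u + 6)^2.
Expand and rearrange: u^2 - 13u - 14 = 0.
Solving gives u = 14 or u = -1.
Check each candidate in the original equation:
  u = 14: sqrt(64) = 8, while -u + 6 = -8 — extraneous.
  u = -1: sqrt(49) = 7, while -u + 6 = 7 — valid.

u = -1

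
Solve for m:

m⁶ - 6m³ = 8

m = -1.0395 or m = 1.9241

Let u = m³. The equation becomes u² - 6u - 8 = 0.
By the quadratic formula, u = 3 + √(17) or u = 3 - √(17).
m³ = 3 + √(17) gives m = ∛(3 + √(17)) ≈ 1.9241.
m³ = 3 - √(17) gives m = -∛(-3 + √(17)) ≈ -1.0395.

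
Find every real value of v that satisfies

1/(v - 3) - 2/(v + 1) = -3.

v = -0.2573 or v = 2.5907

Multiply both sides by (v - 3)(v + 1):
(v + 1) - 2(v - 3) = -3(v - 3)(v + 1).
Expand and collect terms: -3v² + 7v + 2 = 0.
By the quadratic formula, v = (-7 ± √73) / -6, so v ≈ -0.2573 or v ≈ 2.5907.
Neither value makes a denominator zero (v ≠ 3, v ≠ -1), so both are valid.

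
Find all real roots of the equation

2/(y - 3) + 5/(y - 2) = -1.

Multiply both sides by (y - 3)(y - 2):
2(y - 2) + 5(y - 3) = -(y - 3)(y - 2).
Expand and collect terms: -y^2 - 2y + 13 = 0.
By the quadratic formula, y = (2 +/- sqrt(56)) / -2, so y ~= -4.7417 or y ~= 2.7417.
Neither value makes a denominator zero (y != 3, y != 2), so both are valid.

y = -4.7417 or y = 2.7417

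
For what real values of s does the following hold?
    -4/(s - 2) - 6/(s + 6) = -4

Multiply both sides by (s - 2)(s + 6):
-4(s + 6) - 6(s - 2) = -4(s - 2)(s + 6).
Expand and collect terms: -4s² - 6s + 60 = 0.
By the quadratic formula, s = (6 ± √996) / -8, so s ≈ -4.6949 or s ≈ 3.1949.
Neither value makes a denominator zero (s ≠ 2, s ≠ -6), so both are valid.

s = -4.6949 or s = 3.1949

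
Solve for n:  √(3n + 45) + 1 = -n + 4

Isolate the radical: √(3n + 45) = -n + 3.
Square both sides: 3n + 45 = (-n + 3)².
Expand and rearrange: n² - 9n - 36 = 0.
Solving gives n = 12 or n = -3.
Check each candidate in the original equation:
  n = 12: √(81) = 9, while -n + 3 = -9 — extraneous.
  n = -3: √(36) = 6, while -n + 3 = 6 — valid.

n = -3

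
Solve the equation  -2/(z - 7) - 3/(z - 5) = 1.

z = 0.6277 or z = 6.3723

Multiply both sides by (z - 7)(z - 5):
-2(z - 5) - 3(z - 7) = (z - 7)(z - 5).
Expand and collect terms: z^2 - 7z + 4 = 0.
By the quadratic formula, z = (7 +/- sqrt(33)) / 2, so z ~= 6.3723 or z ~= 0.6277.
Neither value makes a denominator zero (z != 7, z != 5), so both are valid.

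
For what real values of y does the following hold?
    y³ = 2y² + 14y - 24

Rearrange: y³ - 2y² - 14y + 24 = 0.
Possible rational roots are divisors of 24. Testing y = 4 gives 0, so (y - 4) is a factor.
Divide: y³ - 2y² - 14y + 24 = (y - 4)(y² + 2y - 6).
Apply the quadratic formula to y² + 2y - 6 = 0: y = (-2 ± √28)/2, i.e. y ≈ 1.6458 or y ≈ -3.6458.

y = -3.6458 or y = 1.6458 or y = 4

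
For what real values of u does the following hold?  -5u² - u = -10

Rearrange to standard form: -5u² - u + 10 = 0.
Discriminant: (-1)² − 4·(-5)·10 = 201.
Quadratic formula: u = (1 ± √201) / (-10).
So u = -√(201)/10 - 1/10 ≈ -1.5177 or u = -1/10 + √(201)/10 ≈ 1.3177.

u = -1.5177 or u = 1.3177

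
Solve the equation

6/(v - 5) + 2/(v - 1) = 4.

Multiply both sides by (v - 5)(v - 1):
6(v - 1) + 2(v - 5) = 4(v - 5)(v - 1).
Expand and collect terms: 4v² - 32v + 36 = 0.
By the quadratic formula, v = (32 ± √448) / 8, so v ≈ 6.6458 or v ≈ 1.3542.
Neither value makes a denominator zero (v ≠ 5, v ≠ 1), so both are valid.

v = 1.3542 or v = 6.6458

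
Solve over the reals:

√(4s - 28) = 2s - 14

s = 7 or s = 8

Square both sides: 4s - 28 = (2s - 14)².
Expand and rearrange: 4s² - 60s + 224 = 0.
Solving gives s = 8 or s = 7.
Check each candidate in the original equation:
  s = 8: √(4) = 2, while 2s - 14 = 2 — valid.
  s = 7: √(0) = 0, while 2s - 14 = 0 — valid.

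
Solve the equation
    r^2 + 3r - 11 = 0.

r = -5.1401 or r = 2.1401

Discriminant: (3)^2 - 4*1*(-11) = 53.
Quadratic formula: r = (-3 +/- sqrt(53)) / 2.
So r = -3/2 + sqrt(53)/2 ~= 2.1401 or r = -sqrt(53)/2 - 3/2 ~= -5.1401.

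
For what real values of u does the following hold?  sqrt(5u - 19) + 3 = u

u = 4 or u = 7

Isolate the radical: sqrt(5u - 19) = u - 3.
Square both sides: 5u - 19 = (u - 3)^2.
Expand and rearrange: u^2 - 11u + 28 = 0.
Solving gives u = 7 or u = 4.
Check each candidate in the original equation:
  u = 7: sqrt(16) = 4, while u - 3 = 4 — valid.
  u = 4: sqrt(1) = 1, while u - 3 = 1 — valid.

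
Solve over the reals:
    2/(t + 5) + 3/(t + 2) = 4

t = -4.6116 or t = -1.1384

Multiply both sides by (t + 5)(t + 2):
2(t + 2) + 3(t + 5) = 4(t + 5)(t + 2).
Expand and collect terms: 4t² + 23t + 21 = 0.
By the quadratic formula, t = (-23 ± √193) / 8, so t ≈ -1.1384 or t ≈ -4.6116.
Neither value makes a denominator zero (t ≠ -5, t ≠ -2), so both are valid.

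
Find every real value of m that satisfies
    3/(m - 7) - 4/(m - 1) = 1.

m = -2 or m = 9

Multiply both sides by (m - 7)(m - 1):
3(m - 1) - 4(m - 7) = (m - 7)(m - 1).
Expand and collect terms: m² - 7m - 18 = 0.
Factor or apply the quadratic formula: m = 9 or m = -2.
Neither value makes a denominator zero (m ≠ 7, m ≠ 1), so both are valid.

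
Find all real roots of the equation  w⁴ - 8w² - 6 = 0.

Let u = w². The equation becomes u² - 8u - 6 = 0.
By the quadratic formula, u = 4 + √(22) or u = 4 - √(22).
w² = 4 + √(22) gives w = ±√(4 + √(22)) ≈ ±2.948.
w² = 4 - √(22) < 0 has no real solution.

w = -2.948 or w = 2.948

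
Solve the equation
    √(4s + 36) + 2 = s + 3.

s = 7

Isolate the radical: √(4s + 36) = s + 1.
Square both sides: 4s + 36 = (s + 1)².
Expand and rearrange: s² - 2s - 35 = 0.
Solving gives s = 7 or s = -5.
Check each candidate in the original equation:
  s = 7: √(64) = 8, while s + 1 = 8 — valid.
  s = -5: √(16) = 4, while s + 1 = -4 — extraneous.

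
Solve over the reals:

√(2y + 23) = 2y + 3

y = 1

Square both sides: 2y + 23 = (2y + 3)².
Expand and rearrange: 4y² + 10y - 14 = 0.
Solving gives y = 1 or y = -3.5.
Check each candidate in the original equation:
  y = 1: √(25) = 5, while 2y + 3 = 5 — valid.
  y = -3.5: √(16) = 4, while 2y + 3 = -4 — extraneous.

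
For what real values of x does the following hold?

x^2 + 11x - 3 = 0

Discriminant: (11)^2 - 4*1*(-3) = 133.
Quadratic formula: x = (-11 +/- sqrt(133)) / 2.
So x = -11/2 + sqrt(133)/2 ~= 0.2663 or x = -sqrt(133)/2 - 11/2 ~= -11.2663.

x = -11.2663 or x = 0.2663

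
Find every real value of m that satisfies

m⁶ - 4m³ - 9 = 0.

Let u = m³. The equation becomes u² - 4u - 9 = 0.
By the quadratic formula, u = 2 + √(13) or u = 2 - √(13).
m³ = 2 + √(13) gives m = ∛(2 + √(13)) ≈ 1.7764.
m³ = 2 - √(13) gives m = -∛(-2 + √(13)) ≈ -1.171.

m = -1.171 or m = 1.7764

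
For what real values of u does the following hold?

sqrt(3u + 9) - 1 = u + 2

u = -3 or u = 0

Isolate the radical: sqrt(3u + 9) = u + 3.
Square both sides: 3u + 9 = (u + 3)^2.
Expand and rearrange: u^2 + 3u = 0.
Solving gives u = 0 or u = -3.
Check each candidate in the original equation:
  u = 0: sqrt(9) = 3, while u + 3 = 3 — valid.
  u = -3: sqrt(0) = 0, while u + 3 = 0 — valid.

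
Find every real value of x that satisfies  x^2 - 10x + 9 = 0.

Factor: (x - 1)(x - 9) = 0.
So x = 1 or x = 9.

x = 1 or x = 9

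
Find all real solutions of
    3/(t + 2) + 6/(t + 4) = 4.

Multiply both sides by (t + 2)(t + 4):
3(t + 4) + 6(t + 2) = 4(t + 2)(t + 4).
Expand and collect terms: 4t² + 15t + 8 = 0.
By the quadratic formula, t = (-15 ± √97) / 8, so t ≈ -0.6439 or t ≈ -3.1061.
Neither value makes a denominator zero (t ≠ -2, t ≠ -4), so both are valid.

t = -3.1061 or t = -0.6439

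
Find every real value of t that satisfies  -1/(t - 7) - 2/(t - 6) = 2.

t = 4.7192 or t = 6.7808

Multiply both sides by (t - 7)(t - 6):
-(t - 6) - 2(t - 7) = 2(t - 7)(t - 6).
Expand and collect terms: 2t² - 23t + 64 = 0.
By the quadratic formula, t = (23 ± √17) / 4, so t ≈ 6.7808 or t ≈ 4.7192.
Neither value makes a denominator zero (t ≠ 7, t ≠ 6), so both are valid.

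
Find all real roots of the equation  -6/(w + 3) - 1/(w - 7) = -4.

Multiply both sides by (w + 3)(w - 7):
-6(w - 7) - (w + 3) = -4(w + 3)(w - 7).
Expand and collect terms: -4w² + 23w + 45 = 0.
By the quadratic formula, w = (-23 ± √1249) / -8, so w ≈ -1.5426 or w ≈ 7.2926.
Neither value makes a denominator zero (w ≠ -3, w ≠ 7), so both are valid.

w = -1.5426 or w = 7.2926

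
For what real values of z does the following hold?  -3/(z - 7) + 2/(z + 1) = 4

Multiply both sides by (z - 7)(z + 1):
-3(z + 1) + 2(z - 7) = 4(z - 7)(z + 1).
Expand and collect terms: 4z^2 - 23z - 11 = 0.
By the quadratic formula, z = (23 +/- sqrt(705)) / 8, so z ~= 6.194 or z ~= -0.444.
Neither value makes a denominator zero (z != 7, z != -1), so both are valid.

z = -0.444 or z = 6.194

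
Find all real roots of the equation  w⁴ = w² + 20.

w = -2.2361 or w = 2.2361

Let u = w². The equation becomes u² - u - 20 = 0.
Factor: (u + 4)(u - 5) = 0, so u = -4 or u = 5.
w² = -4 < 0 has no real solution.
w² = 5 gives w = ±√(5) ≈ ±2.2361.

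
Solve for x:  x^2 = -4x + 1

x = -4.2361 or x = 0.2361

Rearrange to standard form: x^2 + 4x - 1 = 0.
Discriminant: (4)^2 - 4*1*(-1) = 20.
Quadratic formula: x = (-4 +/- sqrt(20)) / 2.
So x = -2 + sqrt(5) ~= 0.2361 or x = -sqrt(5) - 2 ~= -4.2361.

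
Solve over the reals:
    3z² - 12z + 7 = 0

z = 0.709 or z = 3.291

Discriminant: (-12)² − 4·3·7 = 60.
Quadratic formula: z = (12 ± √60) / 6.
So z = √(15)/3 + 2 ≈ 3.291 or z = 2 - √(15)/3 ≈ 0.709.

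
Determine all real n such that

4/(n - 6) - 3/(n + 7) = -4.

Multiply both sides by (n - 6)(n + 7):
4(n + 7) - 3(n - 6) = -4(n - 6)(n + 7).
Expand and collect terms: -4n^2 - 5n + 122 = 0.
By the quadratic formula, n = (5 +/- sqrt(1977)) / -8, so n ~= -6.1829 or n ~= 4.9329.
Neither value makes a denominator zero (n != 6, n != -7), so both are valid.

n = -6.1829 or n = 4.9329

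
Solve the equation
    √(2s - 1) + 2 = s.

Isolate the radical: √(2s - 1) = s - 2.
Square both sides: 2s - 1 = (s - 2)².
Expand and rearrange: s² - 6s + 5 = 0.
Solving gives s = 5 or s = 1.
Check each candidate in the original equation:
  s = 5: √(9) = 3, while s - 2 = 3 — valid.
  s = 1: √(1) = 1, while s - 2 = -1 — extraneous.

s = 5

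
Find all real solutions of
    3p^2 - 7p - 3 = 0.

Discriminant: (-7)^2 - 4*3*(-3) = 85.
Quadratic formula: p = (7 +/- sqrt(85)) / 6.
So p = 7/6 + sqrt(85)/6 ~= 2.7033 or p = 7/6 - sqrt(85)/6 ~= -0.3699.

p = -0.3699 or p = 2.7033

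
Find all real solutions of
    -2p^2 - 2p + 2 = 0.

p = -1.618 or p = 0.618

Discriminant: (-2)^2 - 4*(-2)*2 = 20.
Quadratic formula: p = (2 +/- sqrt(20)) / (-4).
So p = -sqrt(5)/2 - 1/2 ~= -1.618 or p = -1/2 + sqrt(5)/2 ~= 0.618.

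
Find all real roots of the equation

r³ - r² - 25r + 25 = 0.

Possible rational roots are divisors of 25. Testing r = 5 gives 0, so (r - 5) is a factor.
Divide: r³ - r² - 25r + 25 = (r - 5)(r² + 4r - 5).
Factor the quadratic: r = 1 or r = -5.

r = -5 or r = 1 or r = 5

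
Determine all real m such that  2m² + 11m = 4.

Rearrange to standard form: 2m² + 11m - 4 = 0.
Discriminant: (11)² − 4·2·(-4) = 153.
Quadratic formula: m = (-11 ± √153) / 4.
So m = -11/4 + 3·√(17)/4 ≈ 0.3423 or m = -3·√(17)/4 - 11/4 ≈ -5.8423.

m = -5.8423 or m = 0.3423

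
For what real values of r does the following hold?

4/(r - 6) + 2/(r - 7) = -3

Multiply both sides by (r - 6)(r - 7):
4(r - 7) + 2(r - 6) = -3(r - 6)(r - 7).
Expand and collect terms: -3r^2 + 33r - 86 = 0.
By the quadratic formula, r = (-33 +/- sqrt(57)) / -6, so r ~= 4.2417 or r ~= 6.7583.
Neither value makes a denominator zero (r != 6, r != 7), so both are valid.

r = 4.2417 or r = 6.7583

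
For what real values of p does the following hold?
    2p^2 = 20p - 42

p = 3 or p = 7

Bring every term to one side: 2p^2 - 20p + 42 = 0.
Factor: 2(p - 3)(p - 7) = 0.
So p = 3 or p = 7.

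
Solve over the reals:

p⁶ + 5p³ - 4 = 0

Let u = p³. The equation becomes u² + 5u - 4 = 0.
By the quadratic formula, u = -5/2 + √(41)/2 or u = -√(41)/2 - 5/2.
p³ = -5/2 + √(41)/2 gives p = ∛(-5/2 + √(41)/2) ≈ 0.8886.
p³ = -√(41)/2 - 5/2 gives p = -∛(5/2 + √(41)/2) ≈ -1.7865.

p = -1.7865 or p = 0.8886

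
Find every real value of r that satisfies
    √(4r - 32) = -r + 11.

r = 9

Square both sides: 4r - 32 = (-r + 11)².
Expand and rearrange: r² - 26r + 153 = 0.
Solving gives r = 17 or r = 9.
Check each candidate in the original equation:
  r = 17: √(36) = 6, while -r + 11 = -6 — extraneous.
  r = 9: √(4) = 2, while -r + 11 = 2 — valid.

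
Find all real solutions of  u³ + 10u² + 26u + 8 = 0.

u = -5.6458 or u = -4 or u = -0.3542

Possible rational roots are divisors of 8. Testing u = -4 gives 0, so (u + 4) is a factor.
Divide: u³ + 10u² + 26u + 8 = (u + 4)(u² + 6u + 2).
Apply the quadratic formula to u² + 6u + 2 = 0: u = (-6 ± √28)/2, i.e. u ≈ -0.3542 or u ≈ -5.6458.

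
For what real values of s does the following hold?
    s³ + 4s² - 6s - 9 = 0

s = -4.8541 or s = -1 or s = 1.8541

Possible rational roots are divisors of -9. Testing s = -1 gives 0, so (s + 1) is a factor.
Divide: s³ + 4s² - 6s - 9 = (s + 1)(s² + 3s - 9).
Apply the quadratic formula to s² + 3s - 9 = 0: s = (-3 ± √45)/2, i.e. s ≈ 1.8541 or s ≈ -4.8541.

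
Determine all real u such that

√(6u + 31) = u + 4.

u = 3

Square both sides: 6u + 31 = (u + 4)².
Expand and rearrange: u² + 2u - 15 = 0.
Solving gives u = 3 or u = -5.
Check each candidate in the original equation:
  u = 3: √(49) = 7, while u + 4 = 7 — valid.
  u = -5: √(1) = 1, while u + 4 = -1 — extraneous.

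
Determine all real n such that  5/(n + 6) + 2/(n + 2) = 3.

n = -4.6667 or n = -1

Multiply both sides by (n + 6)(n + 2):
5(n + 2) + 2(n + 6) = 3(n + 6)(n + 2).
Expand and collect terms: 3n^2 + 17n + 14 = 0.
Factor or apply the quadratic formula: n = -1 or n = -4.6667.
Neither value makes a denominator zero (n != -6, n != -2), so both are valid.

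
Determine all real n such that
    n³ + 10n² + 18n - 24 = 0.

Possible rational roots are divisors of -24. Testing n = -4 gives 0, so (n + 4) is a factor.
Divide: n³ + 10n² + 18n - 24 = (n + 4)(n² + 6n - 6).
Apply the quadratic formula to n² + 6n - 6 = 0: n = (-6 ± √60)/2, i.e. n ≈ 0.873 or n ≈ -6.873.

n = -6.873 or n = -4 or n = 0.873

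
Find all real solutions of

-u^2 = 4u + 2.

Rearrange to standard form: -u^2 - 4u - 2 = 0.
Discriminant: (-4)^2 - 4*(-1)*(-2) = 8.
Quadratic formula: u = (4 +/- sqrt(8)) / (-2).
So u = -2 - sqrt(2) ~= -3.4142 or u = -2 + sqrt(2) ~= -0.5858.

u = -3.4142 or u = -0.5858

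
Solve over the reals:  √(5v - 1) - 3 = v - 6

Isolate the radical: √(5v - 1) = v - 3.
Square both sides: 5v - 1 = (v - 3)².
Expand and rearrange: v² - 11v + 10 = 0.
Solving gives v = 10 or v = 1.
Check each candidate in the original equation:
  v = 10: √(49) = 7, while v - 3 = 7 — valid.
  v = 1: √(4) = 2, while v - 3 = -2 — extraneous.

v = 10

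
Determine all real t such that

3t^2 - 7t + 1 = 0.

Discriminant: (-7)^2 - 4*3*1 = 37.
Quadratic formula: t = (7 +/- sqrt(37)) / 6.
So t = sqrt(37)/6 + 7/6 ~= 2.1805 or t = 7/6 - sqrt(37)/6 ~= 0.1529.

t = 0.1529 or t = 2.1805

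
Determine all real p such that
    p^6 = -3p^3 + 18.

Let u = p^3. The equation becomes u^2 + 3u - 18 = 0.
Factor: (u - 3)(u + 6) = 0, so u = 3 or u = -6.
p^3 = 3 gives p = (3)^(1/3) ~= 1.4422.
p^3 = -6 gives p = -(6)^(1/3) ~= -1.8171.

p = -1.8171 or p = 1.4422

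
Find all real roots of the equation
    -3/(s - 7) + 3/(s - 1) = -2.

Multiply both sides by (s - 7)(s - 1):
-3(s - 1) + 3(s - 7) = -2(s - 7)(s - 1).
Expand and collect terms: -2s^2 + 16s + 4 = 0.
By the quadratic formula, s = (-16 +/- sqrt(288)) / -4, so s ~= -0.2426 or s ~= 8.2426.
Neither value makes a denominator zero (s != 7, s != 1), so both are valid.

s = -0.2426 or s = 8.2426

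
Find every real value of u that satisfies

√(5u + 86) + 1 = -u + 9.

u = -1

Isolate the radical: √(5u + 86) = -u + 8.
Square both sides: 5u + 86 = (-u + 8)².
Expand and rearrange: u² - 21u - 22 = 0.
Solving gives u = 22 or u = -1.
Check each candidate in the original equation:
  u = 22: √(196) = 14, while -u + 8 = -14 — extraneous.
  u = -1: √(81) = 9, while -u + 8 = 9 — valid.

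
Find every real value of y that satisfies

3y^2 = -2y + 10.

Rearrange to standard form: 3y^2 + 2y - 10 = 0.
Discriminant: (2)^2 - 4*3*(-10) = 124.
Quadratic formula: y = (-2 +/- sqrt(124)) / 6.
So y = -1/3 + sqrt(31)/3 ~= 1.5226 or y = -sqrt(31)/3 - 1/3 ~= -2.1893.

y = -2.1893 or y = 1.5226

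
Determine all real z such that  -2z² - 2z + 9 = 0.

Discriminant: (-2)² − 4·(-2)·9 = 76.
Quadratic formula: z = (2 ± √76) / (-4).
So z = -√(19)/2 - 1/2 ≈ -2.6794 or z = -1/2 + √(19)/2 ≈ 1.6794.

z = -2.6794 or z = 1.6794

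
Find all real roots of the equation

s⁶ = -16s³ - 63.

s = -2.0801 or s = -1.9129

Let u = s³. The equation becomes u² + 16u + 63 = 0.
Factor: (u + 9)(u + 7) = 0, so u = -9 or u = -7.
s³ = -9 gives s = -∛(9) ≈ -2.0801.
s³ = -7 gives s = -∛(7) ≈ -1.9129.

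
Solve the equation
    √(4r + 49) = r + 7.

Square both sides: 4r + 49 = (r + 7)².
Expand and rearrange: r² + 10r = 0.
Solving gives r = 0 or r = -10.
Check each candidate in the original equation:
  r = 0: √(49) = 7, while r + 7 = 7 — valid.
  r = -10: √(9) = 3, while r + 7 = -3 — extraneous.

r = 0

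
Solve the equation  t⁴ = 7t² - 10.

Let u = t². The equation becomes u² - 7u + 10 = 0.
Factor: (u - 5)(u - 2) = 0, so u = 5 or u = 2.
t² = 5 gives t = ±√(5) ≈ ±2.2361.
t² = 2 gives t = ±√(2) ≈ ±1.4142.

t = -2.2361 or t = -1.4142 or t = 1.4142 or t = 2.2361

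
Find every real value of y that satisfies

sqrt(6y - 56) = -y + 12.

y = 10

Square both sides: 6y - 56 = (-y + 12)^2.
Expand and rearrange: y^2 - 30y + 200 = 0.
Solving gives y = 20 or y = 10.
Check each candidate in the original equation:
  y = 20: sqrt(64) = 8, while -y + 12 = -8 — extraneous.
  y = 10: sqrt(4) = 2, while -y + 12 = 2 — valid.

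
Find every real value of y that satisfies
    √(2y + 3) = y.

Square both sides: 2y + 3 = (y)².
Expand and rearrange: y² - 2y - 3 = 0.
Solving gives y = 3 or y = -1.
Check each candidate in the original equation:
  y = 3: √(9) = 3, while y = 3 — valid.
  y = -1: √(1) = 1, while y = -1 — extraneous.

y = 3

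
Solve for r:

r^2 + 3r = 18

Bring every term to one side: r^2 + 3r - 18 = 0.
Factor: (r - 3)(r + 6) = 0.
So r = 3 or r = -6.

r = -6 or r = 3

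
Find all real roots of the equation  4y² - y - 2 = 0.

Discriminant: (-1)² − 4·4·(-2) = 33.
Quadratic formula: y = (1 ± √33) / 8.
So y = 1/8 + √(33)/8 ≈ 0.8431 or y = 1/8 - √(33)/8 ≈ -0.5931.

y = -0.5931 or y = 0.8431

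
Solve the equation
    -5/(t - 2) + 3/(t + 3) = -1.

t = -4.7202 or t = 5.7202

Multiply both sides by (t - 2)(t + 3):
-5(t + 3) + 3(t - 2) = -(t - 2)(t + 3).
Expand and collect terms: -t² + t + 27 = 0.
By the quadratic formula, t = (-1 ± √109) / -2, so t ≈ -4.7202 or t ≈ 5.7202.
Neither value makes a denominator zero (t ≠ 2, t ≠ -3), so both are valid.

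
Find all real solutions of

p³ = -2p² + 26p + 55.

Rearrange: p³ + 2p² - 26p - 55 = 0.
Possible rational roots are divisors of -55. Testing p = -5 gives 0, so (p + 5) is a factor.
Divide: p³ + 2p² - 26p - 55 = (p + 5)(p² - 3p - 11).
Apply the quadratic formula to p² - 3p - 11 = 0: p = (3 ± √53)/2, i.e. p ≈ 5.1401 or p ≈ -2.1401.

p = -5 or p = -2.1401 or p = 5.1401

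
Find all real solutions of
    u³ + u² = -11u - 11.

Rearrange: u³ + u² + 11u + 11 = 0.
Possible rational roots are divisors of 11. Testing u = -1 gives 0, so (u + 1) is a factor.
Divide: u³ + u² + 11u + 11 = (u + 1)(u² + 11).
The quadratic u² + 11 has discriminant -44 < 0, so no further real roots.

u = -1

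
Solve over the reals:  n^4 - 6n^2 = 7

n = -2.6458 or n = 2.6458

Let u = n^2. The equation becomes u^2 - 6u - 7 = 0.
Factor: (u - 7)(u + 1) = 0, so u = 7 or u = -1.
n^2 = 7 gives n = +/-sqrt(7) ~= +/-2.6458.
n^2 = -1 < 0 has no real solution.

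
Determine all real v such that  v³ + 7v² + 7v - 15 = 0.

Possible rational roots are divisors of -15. Testing v = -3 gives 0, so (v + 3) is a factor.
Divide: v³ + 7v² + 7v - 15 = (v + 3)(v² + 4v - 5).
Factor the quadratic: v = 1 or v = -5.

v = -5 or v = -3 or v = 1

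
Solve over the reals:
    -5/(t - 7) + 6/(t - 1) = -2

t = -1.3059 or t = 8.8059

Multiply both sides by (t - 7)(t - 1):
-5(t - 1) + 6(t - 7) = -2(t - 7)(t - 1).
Expand and collect terms: -2t² + 15t + 23 = 0.
By the quadratic formula, t = (-15 ± √409) / -4, so t ≈ -1.3059 or t ≈ 8.8059.
Neither value makes a denominator zero (t ≠ 7, t ≠ 1), so both are valid.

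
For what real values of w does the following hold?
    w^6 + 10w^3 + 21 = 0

Let u = w^3. The equation becomes u^2 + 10u + 21 = 0.
Factor: (u + 3)(u + 7) = 0, so u = -3 or u = -7.
w^3 = -3 gives w = -(3)^(1/3) ~= -1.4422.
w^3 = -7 gives w = -(7)^(1/3) ~= -1.9129.

w = -1.9129 or w = -1.4422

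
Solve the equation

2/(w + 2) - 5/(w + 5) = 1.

w = -8.873 or w = -1.127

Multiply both sides by (w + 2)(w + 5):
2(w + 5) - 5(w + 2) = (w + 2)(w + 5).
Expand and collect terms: w^2 + 10w + 10 = 0.
By the quadratic formula, w = (-10 +/- sqrt(60)) / 2, so w ~= -1.127 or w ~= -8.873.
Neither value makes a denominator zero (w != -2, w != -5), so both are valid.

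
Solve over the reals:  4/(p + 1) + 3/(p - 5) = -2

Multiply both sides by (p + 1)(p - 5):
4(p - 5) + 3(p + 1) = -2(p + 1)(p - 5).
Expand and collect terms: -2p^2 + p + 27 = 0.
By the quadratic formula, p = (-1 +/- sqrt(217)) / -4, so p ~= -3.4327 or p ~= 3.9327.
Neither value makes a denominator zero (p != -1, p != 5), so both are valid.

p = -3.4327 or p = 3.9327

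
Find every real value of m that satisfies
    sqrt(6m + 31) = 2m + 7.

m = -1

Square both sides: 6m + 31 = (2m + 7)^2.
Expand and rearrange: 4m^2 + 22m + 18 = 0.
Solving gives m = -1 or m = -4.5.
Check each candidate in the original equation:
  m = -1: sqrt(25) = 5, while 2m + 7 = 5 — valid.
  m = -4.5: sqrt(4) = 2, while 2m + 7 = -2 — extraneous.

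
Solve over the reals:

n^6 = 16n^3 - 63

n = 1.9129 or n = 2.0801

Let u = n^3. The equation becomes u^2 - 16u + 63 = 0.
Factor: (u - 9)(u - 7) = 0, so u = 9 or u = 7.
n^3 = 9 gives n = (9)^(1/3) ~= 2.0801.
n^3 = 7 gives n = (7)^(1/3) ~= 1.9129.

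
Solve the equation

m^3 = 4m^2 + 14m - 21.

Rearrange: m^3 - 4m^2 - 14m + 21 = 0.
Possible rational roots are divisors of 21. Testing m = -3 gives 0, so (m + 3) is a factor.
Divide: m^3 - 4m^2 - 14m + 21 = (m + 3)(m^2 - 7m + 7).
Apply the quadratic formula to m^2 - 7m + 7 = 0: m = (7 +/- sqrt(21))/2, i.e. m ~= 5.7913 or m ~= 1.2087.

m = -3 or m = 1.2087 or m = 5.7913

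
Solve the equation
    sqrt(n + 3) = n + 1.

Square both sides: n + 3 = (n + 1)^2.
Expand and rearrange: n^2 + n - 2 = 0.
Solving gives n = 1 or n = -2.
Check each candidate in the original equation:
  n = 1: sqrt(4) = 2, while n + 1 = 2 — valid.
  n = -2: sqrt(1) = 1, while n + 1 = -1 — extraneous.

n = 1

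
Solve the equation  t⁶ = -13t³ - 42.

t = -1.9129 or t = -1.8171

Let u = t³. The equation becomes u² + 13u + 42 = 0.
Factor: (u + 7)(u + 6) = 0, so u = -7 or u = -6.
t³ = -7 gives t = -∛(7) ≈ -1.9129.
t³ = -6 gives t = -∛(6) ≈ -1.8171.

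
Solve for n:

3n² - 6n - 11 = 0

Discriminant: (-6)² − 4·3·(-11) = 168.
Quadratic formula: n = (6 ± √168) / 6.
So n = 1 + √(42)/3 ≈ 3.1602 or n = 1 - √(42)/3 ≈ -1.1602.

n = -1.1602 or n = 3.1602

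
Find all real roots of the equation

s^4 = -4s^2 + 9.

Let u = s^2. The equation becomes u^2 + 4u - 9 = 0.
By the quadratic formula, u = -2 + sqrt(13) or u = -sqrt(13) - 2.
s^2 = -2 + sqrt(13) gives s = +/-sqrt(-2 + sqrt(13)) ~= +/-1.2671.
s^2 = -sqrt(13) - 2 < 0 has no real solution.

s = -1.2671 or s = 1.2671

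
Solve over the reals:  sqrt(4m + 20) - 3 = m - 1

Isolate the radical: sqrt(4m + 20) = m + 2.
Square both sides: 4m + 20 = (m + 2)^2.
Expand and rearrange: m^2 - 16 = 0.
Solving gives m = 4 or m = -4.
Check each candidate in the original equation:
  m = 4: sqrt(36) = 6, while m + 2 = 6 — valid.
  m = -4: sqrt(4) = 2, while m + 2 = -2 — extraneous.

m = 4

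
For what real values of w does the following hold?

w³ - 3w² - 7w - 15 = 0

w = 5

Possible rational roots are divisors of -15. Testing w = 5 gives 0, so (w - 5) is a factor.
Divide: w³ - 3w² - 7w - 15 = (w - 5)(w² + 2w + 3).
The quadratic w² + 2w + 3 has discriminant -8 < 0, so no further real roots.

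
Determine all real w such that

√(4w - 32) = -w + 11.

Square both sides: 4w - 32 = (-w + 11)².
Expand and rearrange: w² - 26w + 153 = 0.
Solving gives w = 17 or w = 9.
Check each candidate in the original equation:
  w = 17: √(36) = 6, while -w + 11 = -6 — extraneous.
  w = 9: √(4) = 2, while -w + 11 = 2 — valid.

w = 9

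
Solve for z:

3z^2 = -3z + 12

z = -2.5616 or z = 1.5616

Rearrange to standard form: 3z^2 + 3z - 12 = 0.
Discriminant: (3)^2 - 4*3*(-12) = 153.
Quadratic formula: z = (-3 +/- sqrt(153)) / 6.
So z = -1/2 + sqrt(17)/2 ~= 1.5616 or z = -sqrt(17)/2 - 1/2 ~= -2.5616.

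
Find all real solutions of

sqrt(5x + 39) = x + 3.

x = 5

Square both sides: 5x + 39 = (x + 3)^2.
Expand and rearrange: x^2 + x - 30 = 0.
Solving gives x = 5 or x = -6.
Check each candidate in the original equation:
  x = 5: sqrt(64) = 8, while x + 3 = 8 — valid.
  x = -6: sqrt(9) = 3, while x + 3 = -3 — extraneous.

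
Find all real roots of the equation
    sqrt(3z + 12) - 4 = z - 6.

z = 8

Isolate the radical: sqrt(3z + 12) = z - 2.
Square both sides: 3z + 12 = (z - 2)^2.
Expand and rearrange: z^2 - 7z - 8 = 0.
Solving gives z = 8 or z = -1.
Check each candidate in the original equation:
  z = 8: sqrt(36) = 6, while z - 2 = 6 — valid.
  z = -1: sqrt(9) = 3, while z - 2 = -3 — extraneous.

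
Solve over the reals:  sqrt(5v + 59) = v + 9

Square both sides: 5v + 59 = (v + 9)^2.
Expand and rearrange: v^2 + 13v + 22 = 0.
Solving gives v = -2 or v = -11.
Check each candidate in the original equation:
  v = -2: sqrt(49) = 7, while v + 9 = 7 — valid.
  v = -11: sqrt(4) = 2, while v + 9 = -2 — extraneous.

v = -2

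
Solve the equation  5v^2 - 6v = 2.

Rearrange to standard form: 5v^2 - 6v - 2 = 0.
Discriminant: (-6)^2 - 4*5*(-2) = 76.
Quadratic formula: v = (6 +/- sqrt(76)) / 10.
So v = 3/5 + sqrt(19)/5 ~= 1.4718 or v = 3/5 - sqrt(19)/5 ~= -0.2718.

v = -0.2718 or v = 1.4718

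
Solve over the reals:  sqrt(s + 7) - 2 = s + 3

s = -3

Isolate the radical: sqrt(s + 7) = s + 5.
Square both sides: s + 7 = (s + 5)^2.
Expand and rearrange: s^2 + 9s + 18 = 0.
Solving gives s = -3 or s = -6.
Check each candidate in the original equation:
  s = -3: sqrt(4) = 2, while s + 5 = 2 — valid.
  s = -6: sqrt(1) = 1, while s + 5 = -1 — extraneous.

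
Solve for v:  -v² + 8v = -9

v = -1 or v = 9

Bring every term to one side: -v² + 8v + 9 = 0.
Factor: -1(v + 1)(v - 9) = 0.
So v = -1 or v = 9.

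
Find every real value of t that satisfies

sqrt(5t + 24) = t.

t = 8

Square both sides: 5t + 24 = (t)^2.
Expand and rearrange: t^2 - 5t - 24 = 0.
Solving gives t = 8 or t = -3.
Check each candidate in the original equation:
  t = 8: sqrt(64) = 8, while t = 8 — valid.
  t = -3: sqrt(9) = 3, while t = -3 — extraneous.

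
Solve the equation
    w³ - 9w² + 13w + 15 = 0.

Possible rational roots are divisors of 15. Testing w = 3 gives 0, so (w - 3) is a factor.
Divide: w³ - 9w² + 13w + 15 = (w - 3)(w² - 6w - 5).
Apply the quadratic formula to w² - 6w - 5 = 0: w = (6 ± √56)/2, i.e. w ≈ 6.7417 or w ≈ -0.7417.

w = -0.7417 or w = 3 or w = 6.7417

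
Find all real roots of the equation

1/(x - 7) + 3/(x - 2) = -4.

x = 1.2161 or x = 6.7839

Multiply both sides by (x - 7)(x - 2):
(x - 2) + 3(x - 7) = -4(x - 7)(x - 2).
Expand and collect terms: -4x² + 32x - 33 = 0.
By the quadratic formula, x = (-32 ± √496) / -8, so x ≈ 1.2161 or x ≈ 6.7839.
Neither value makes a denominator zero (x ≠ 7, x ≠ 2), so both are valid.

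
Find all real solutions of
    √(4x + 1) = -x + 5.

Square both sides: 4x + 1 = (-x + 5)².
Expand and rearrange: x² - 14x + 24 = 0.
Solving gives x = 12 or x = 2.
Check each candidate in the original equation:
  x = 12: √(49) = 7, while -x + 5 = -7 — extraneous.
  x = 2: √(9) = 3, while -x + 5 = 3 — valid.

x = 2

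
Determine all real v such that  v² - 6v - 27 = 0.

v = -3 or v = 9

Factor: (v + 3)(v - 9) = 0.
So v = -3 or v = 9.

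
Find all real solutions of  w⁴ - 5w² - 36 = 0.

w = -3 or w = 3

Let u = w². The equation becomes u² - 5u - 36 = 0.
Factor: (u + 4)(u - 9) = 0, so u = -4 or u = 9.
w² = -4 < 0 has no real solution.
w² = 9 gives w = ±3.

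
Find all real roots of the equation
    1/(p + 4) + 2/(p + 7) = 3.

Multiply both sides by (p + 4)(p + 7):
(p + 7) + 2(p + 4) = 3(p + 4)(p + 7).
Expand and collect terms: 3p^2 + 30p + 69 = 0.
By the quadratic formula, p = (-30 +/- sqrt(72)) / 6, so p ~= -3.5858 or p ~= -6.4142.
Neither value makes a denominator zero (p != -4, p != -7), so both are valid.

p = -6.4142 or p = -3.5858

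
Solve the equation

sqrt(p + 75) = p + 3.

p = 6

Square both sides: p + 75 = (p + 3)^2.
Expand and rearrange: p^2 + 5p - 66 = 0.
Solving gives p = 6 or p = -11.
Check each candidate in the original equation:
  p = 6: sqrt(81) = 9, while p + 3 = 9 — valid.
  p = -11: sqrt(64) = 8, while p + 3 = -8 — extraneous.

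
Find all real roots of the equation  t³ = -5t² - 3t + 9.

Rearrange: t³ + 5t² + 3t - 9 = 0.
Possible rational roots are divisors of -9. Testing t = 1 gives 0, so (t - 1) is a factor.
Divide: t³ + 5t² + 3t - 9 = (t - 1)(t² + 6t + 9).
The quadratic has the repeated root t = -3.

t = -3 or t = 1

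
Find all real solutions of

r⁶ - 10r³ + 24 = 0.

r = 1.5874 or r = 1.8171

Let u = r³. The equation becomes u² - 10u + 24 = 0.
Factor: (u - 4)(u - 6) = 0, so u = 4 or u = 6.
r³ = 4 gives r = ∛(4) ≈ 1.5874.
r³ = 6 gives r = ∛(6) ≈ 1.8171.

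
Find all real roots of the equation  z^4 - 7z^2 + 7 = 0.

z = -2.4065 or z = -1.0994 or z = 1.0994 or z = 2.4065

Let u = z^2. The equation becomes u^2 - 7u + 7 = 0.
By the quadratic formula, u = sqrt(21)/2 + 7/2 or u = 7/2 - sqrt(21)/2.
z^2 = sqrt(21)/2 + 7/2 gives z = +/-sqrt(sqrt(21)/2 + 7/2) ~= +/-2.4065.
z^2 = 7/2 - sqrt(21)/2 gives z = +/-sqrt(7/2 - sqrt(21)/2) ~= +/-1.0994.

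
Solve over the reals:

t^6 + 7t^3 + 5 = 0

Let u = t^3. The equation becomes u^2 + 7u + 5 = 0.
By the quadratic formula, u = -7/2 + sqrt(29)/2 or u = -7/2 - sqrt(29)/2.
t^3 = -7/2 + sqrt(29)/2 gives t = -(7/2 - sqrt(29)/2)^(1/3) ~= -0.9312.
t^3 = -7/2 - sqrt(29)/2 gives t = -(sqrt(29)/2 + 7/2)^(1/3) ~= -1.8364.

t = -1.8364 or t = -0.9312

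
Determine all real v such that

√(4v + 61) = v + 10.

v = -3

Square both sides: 4v + 61 = (v + 10)².
Expand and rearrange: v² + 16v + 39 = 0.
Solving gives v = -3 or v = -13.
Check each candidate in the original equation:
  v = -3: √(49) = 7, while v + 10 = 7 — valid.
  v = -13: √(9) = 3, while v + 10 = -3 — extraneous.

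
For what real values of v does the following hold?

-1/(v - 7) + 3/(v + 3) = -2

Multiply both sides by (v - 7)(v + 3):
-(v + 3) + 3(v - 7) = -2(v - 7)(v + 3).
Expand and collect terms: -2v^2 + 6v + 66 = 0.
By the quadratic formula, v = (-6 +/- sqrt(564)) / -4, so v ~= -4.4372 or v ~= 7.4372.
Neither value makes a denominator zero (v != 7, v != -3), so both are valid.

v = -4.4372 or v = 7.4372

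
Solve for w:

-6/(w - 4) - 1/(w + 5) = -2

Multiply both sides by (w - 4)(w + 5):
-6(w + 5) - (w - 4) = -2(w - 4)(w + 5).
Expand and collect terms: -2w² + 5w + 66 = 0.
By the quadratic formula, w = (-5 ± √553) / -4, so w ≈ -4.629 or w ≈ 7.129.
Neither value makes a denominator zero (w ≠ 4, w ≠ -5), so both are valid.

w = -4.629 or w = 7.129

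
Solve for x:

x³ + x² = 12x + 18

Rearrange: x³ + x² - 12x - 18 = 0.
Possible rational roots are divisors of -18. Testing x = -3 gives 0, so (x + 3) is a factor.
Divide: x³ + x² - 12x - 18 = (x + 3)(x² - 2x - 6).
Apply the quadratic formula to x² - 2x - 6 = 0: x = (2 ± √28)/2, i.e. x ≈ 3.6458 or x ≈ -1.6458.

x = -3 or x = -1.6458 or x = 3.6458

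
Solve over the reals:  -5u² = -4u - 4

Rearrange to standard form: -5u² + 4u + 4 = 0.
Discriminant: (4)² − 4·(-5)·4 = 96.
Quadratic formula: u = (-4 ± √96) / (-10).
So u = 2/5 - 2·√(6)/5 ≈ -0.5798 or u = 2/5 + 2·√(6)/5 ≈ 1.3798.

u = -0.5798 or u = 1.3798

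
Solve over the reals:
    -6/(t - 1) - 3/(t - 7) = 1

t = -6.6847 or t = 5.6847

Multiply both sides by (t - 1)(t - 7):
-6(t - 7) - 3(t - 1) = (t - 1)(t - 7).
Expand and collect terms: t^2 + t - 38 = 0.
By the quadratic formula, t = (-1 +/- sqrt(153)) / 2, so t ~= 5.6847 or t ~= -6.6847.
Neither value makes a denominator zero (t != 1, t != 7), so both are valid.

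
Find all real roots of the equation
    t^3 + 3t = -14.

t = -2

Rearrange: t^3 + 3t + 14 = 0.
Possible rational roots are divisors of 14. Testing t = -2 gives 0, so (t + 2) is a factor.
Divide: t^3 + 3t + 14 = (t + 2)(t^2 - 2t + 7).
The quadratic t^2 - 2t + 7 has discriminant -24 < 0, so no further real roots.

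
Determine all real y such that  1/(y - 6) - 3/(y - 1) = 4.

y = 0.2814 or y = 6.2186

Multiply both sides by (y - 6)(y - 1):
(y - 1) - 3(y - 6) = 4(y - 6)(y - 1).
Expand and collect terms: 4y^2 - 26y + 7 = 0.
By the quadratic formula, y = (26 +/- sqrt(564)) / 8, so y ~= 6.2186 or y ~= 0.2814.
Neither value makes a denominator zero (y != 6, y != 1), so both are valid.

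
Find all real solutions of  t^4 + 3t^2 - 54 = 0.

Let u = t^2. The equation becomes u^2 + 3u - 54 = 0.
Factor: (u + 9)(u - 6) = 0, so u = -9 or u = 6.
t^2 = -9 < 0 has no real solution.
t^2 = 6 gives t = +/-sqrt(6) ~= +/-2.4495.

t = -2.4495 or t = 2.4495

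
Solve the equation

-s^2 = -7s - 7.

s = -0.8875 or s = 7.8875

Rearrange to standard form: -s^2 + 7s + 7 = 0.
Discriminant: (7)^2 - 4*(-1)*7 = 77.
Quadratic formula: s = (-7 +/- sqrt(77)) / (-2).
So s = 7/2 - sqrt(77)/2 ~= -0.8875 or s = 7/2 + sqrt(77)/2 ~= 7.8875.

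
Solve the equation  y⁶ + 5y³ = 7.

Let u = y³. The equation becomes u² + 5u - 7 = 0.
By the quadratic formula, u = -5/2 + √(53)/2 or u = -√(53)/2 - 5/2.
y³ = -5/2 + √(53)/2 gives y = ∛(-5/2 + √(53)/2) ≈ 1.0447.
y³ = -√(53)/2 - 5/2 gives y = -∛(5/2 + √(53)/2) ≈ -1.8312.

y = -1.8312 or y = 1.0447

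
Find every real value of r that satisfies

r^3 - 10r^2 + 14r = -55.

r = -1.6533 or r = 5 or r = 6.6533

Rearrange: r^3 - 10r^2 + 14r + 55 = 0.
Possible rational roots are divisors of 55. Testing r = 5 gives 0, so (r - 5) is a factor.
Divide: r^3 - 10r^2 + 14r + 55 = (r - 5)(r^2 - 5r - 11).
Apply the quadratic formula to r^2 - 5r - 11 = 0: r = (5 +/- sqrt(69))/2, i.e. r ~= 6.6533 or r ~= -1.6533.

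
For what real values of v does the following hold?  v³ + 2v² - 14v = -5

v = -5 or v = 0.382 or v = 2.618

Rearrange: v³ + 2v² - 14v + 5 = 0.
Possible rational roots are divisors of 5. Testing v = -5 gives 0, so (v + 5) is a factor.
Divide: v³ + 2v² - 14v + 5 = (v + 5)(v² - 3v + 1).
Apply the quadratic formula to v² - 3v + 1 = 0: v = (3 ± √5)/2, i.e. v ≈ 2.618 or v ≈ 0.382.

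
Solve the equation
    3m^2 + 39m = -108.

m = -9 or m = -4

Bring every term to one side: 3m^2 + 39m + 108 = 0.
Factor: 3(m + 4)(m + 9) = 0.
So m = -4 or m = -9.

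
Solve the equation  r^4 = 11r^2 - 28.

Let u = r^2. The equation becomes u^2 - 11u + 28 = 0.
Factor: (u - 7)(u - 4) = 0, so u = 7 or u = 4.
r^2 = 7 gives r = +/-sqrt(7) ~= +/-2.6458.
r^2 = 4 gives r = +/-2.

r = -2.6458 or r = -2 or r = 2 or r = 2.6458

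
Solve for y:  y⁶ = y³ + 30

y = -1.71 or y = 1.8171

Let u = y³. The equation becomes u² - u - 30 = 0.
Factor: (u + 5)(u - 6) = 0, so u = -5 or u = 6.
y³ = -5 gives y = -∛(5) ≈ -1.71.
y³ = 6 gives y = ∛(6) ≈ 1.8171.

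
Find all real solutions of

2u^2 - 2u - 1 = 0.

Discriminant: (-2)^2 - 4*2*(-1) = 12.
Quadratic formula: u = (2 +/- sqrt(12)) / 4.
So u = 1/2 + sqrt(3)/2 ~= 1.366 or u = 1/2 - sqrt(3)/2 ~= -0.366.

u = -0.366 or u = 1.366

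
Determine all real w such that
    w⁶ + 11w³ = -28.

w = -1.9129 or w = -1.5874

Let u = w³. The equation becomes u² + 11u + 28 = 0.
Factor: (u + 4)(u + 7) = 0, so u = -4 or u = -7.
w³ = -4 gives w = -∛(4) ≈ -1.5874.
w³ = -7 gives w = -∛(7) ≈ -1.9129.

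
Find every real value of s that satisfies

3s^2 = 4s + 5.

s = -0.7863 or s = 2.1196

Rearrange to standard form: 3s^2 - 4s - 5 = 0.
Discriminant: (-4)^2 - 4*3*(-5) = 76.
Quadratic formula: s = (4 +/- sqrt(76)) / 6.
So s = 2/3 + sqrt(19)/3 ~= 2.1196 or s = 2/3 - sqrt(19)/3 ~= -0.7863.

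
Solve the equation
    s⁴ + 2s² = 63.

Let u = s². The equation becomes u² + 2u - 63 = 0.
Factor: (u + 9)(u - 7) = 0, so u = -9 or u = 7.
s² = -9 < 0 has no real solution.
s² = 7 gives s = ±√(7) ≈ ±2.6458.

s = -2.6458 or s = 2.6458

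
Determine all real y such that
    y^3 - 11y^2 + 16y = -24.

y = -0.899 or y = 3 or y = 8.899

Rearrange: y^3 - 11y^2 + 16y + 24 = 0.
Possible rational roots are divisors of 24. Testing y = 3 gives 0, so (y - 3) is a factor.
Divide: y^3 - 11y^2 + 16y + 24 = (y - 3)(y^2 - 8y - 8).
Apply the quadratic formula to y^2 - 8y - 8 = 0: y = (8 +/- sqrt(96))/2, i.e. y ~= 8.899 or y ~= -0.899.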